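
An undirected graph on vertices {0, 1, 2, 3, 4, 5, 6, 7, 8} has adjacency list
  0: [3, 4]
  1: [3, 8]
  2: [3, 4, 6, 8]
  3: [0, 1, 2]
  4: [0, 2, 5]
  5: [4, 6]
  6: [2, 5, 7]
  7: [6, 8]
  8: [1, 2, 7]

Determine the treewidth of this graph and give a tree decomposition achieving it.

Every bag has size at most 4, so the width is 4 − 1 = 3 and tw(G) ≤ 3. For the lower bound: the 4 vertex sets {0,4,5}, {3}, {2}, {1,6,7,8} are disjoint, each induces a connected subgraph, and every pair is joined by at least one edge of G. Contracting each set to a single vertex therefore yields K_{4} as a minor, and since treewidth is minor-monotone, tw(G) ≥ tw(K_{4}) = 3. The upper and lower bounds meet at 3, so that is the treewidth.

Treewidth 3.
Bags: B1 = {0, 3, 4, 5}  B2 = {2, 3, 4, 5}  B3 = {2, 3, 5, 6}  B4 = {1, 2, 3, 6}  B5 = {1, 2, 6, 8}  B6 = {1, 6, 7, 8}
Tree: B1–B2, B2–B3, B3–B4, B4–B5, B5–B6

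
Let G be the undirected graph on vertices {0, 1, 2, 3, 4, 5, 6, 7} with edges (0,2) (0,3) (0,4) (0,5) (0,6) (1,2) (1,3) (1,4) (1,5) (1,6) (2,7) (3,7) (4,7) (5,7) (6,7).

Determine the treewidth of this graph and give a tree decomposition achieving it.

Treewidth 3.
One optimal decomposition is:
Bags: B1 = {0, 1, 6, 7}  B2 = {0, 1, 3, 7}  B3 = {0, 1, 4, 7}  B4 = {0, 1, 2, 7}  B5 = {0, 1, 5, 7}
Tree: B1–B2, B2–B3, B3–B4, B4–B5

Every bag has size at most 4, so the width is 4 − 1 = 3 and tw(G) ≤ 3. For the lower bound: the 4 vertex sets {0,6}, {1,3}, {7}, {4} are disjoint, each induces a connected subgraph, and every pair is joined by at least one edge of G. Contracting each set to a single vertex therefore yields K_{4} as a minor, and since treewidth is minor-monotone, tw(G) ≥ tw(K_{4}) = 3. Hence tw(G) = 3 exactly.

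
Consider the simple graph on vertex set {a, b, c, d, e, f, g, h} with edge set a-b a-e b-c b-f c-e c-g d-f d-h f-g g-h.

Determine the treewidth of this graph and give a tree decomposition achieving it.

The largest bag has 3 vertices, giving width 2; this decomposition certifies tw(G) ≤ 2. The edges a–e–c–b–a form a cycle, so G is not a tree and its treewidth is at least 2. Combining the bounds, tw(G) = 2.

Treewidth 2.
One such decomposition:
Bags: B1 = {a, b, e}  B2 = {b, c, e}  B3 = {b, c, f}  B4 = {c, f, g}  B5 = {d, f, g}  B6 = {d, g, h}
Tree: B1–B2, B2–B3, B3–B4, B4–B5, B5–B6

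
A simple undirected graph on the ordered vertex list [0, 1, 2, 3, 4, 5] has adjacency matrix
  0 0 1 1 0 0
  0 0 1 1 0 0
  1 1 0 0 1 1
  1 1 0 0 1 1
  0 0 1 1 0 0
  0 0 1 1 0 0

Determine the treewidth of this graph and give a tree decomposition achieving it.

Every bag has size at most 3, so the width is 3 − 1 = 2 and tw(G) ≤ 2. The edges 4–3–1–2–4 form a cycle, so G is not a tree and its treewidth is at least 2. Combining the bounds, tw(G) = 2.

Treewidth 2.
Bags: B1 = {2, 3, 4}  B2 = {1, 2, 3}  B3 = {2, 3, 5}  B4 = {0, 2, 3}
Tree: B1–B2, B2–B3, B3–B4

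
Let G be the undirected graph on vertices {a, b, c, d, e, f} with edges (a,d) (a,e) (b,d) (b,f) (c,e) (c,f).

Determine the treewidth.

A width-2 tree decomposition is:
Bags: B1 = {b, d, f}  B2 = {a, d, f}  B3 = {a, e, f}  B4 = {c, e, f}
Tree: B1–B2, B2–B3, B3–B4
Each bag holds 3 vertices, so the decomposition has width 2, which upper-bounds the treewidth. Since f–b–d–a–e–c–f is a cycle in G, G is not acyclic. Forests are exactly the graphs of treewidth ≤ 1, so tw(G) ≥ 2. Combining the bounds, tw(G) = 2.

2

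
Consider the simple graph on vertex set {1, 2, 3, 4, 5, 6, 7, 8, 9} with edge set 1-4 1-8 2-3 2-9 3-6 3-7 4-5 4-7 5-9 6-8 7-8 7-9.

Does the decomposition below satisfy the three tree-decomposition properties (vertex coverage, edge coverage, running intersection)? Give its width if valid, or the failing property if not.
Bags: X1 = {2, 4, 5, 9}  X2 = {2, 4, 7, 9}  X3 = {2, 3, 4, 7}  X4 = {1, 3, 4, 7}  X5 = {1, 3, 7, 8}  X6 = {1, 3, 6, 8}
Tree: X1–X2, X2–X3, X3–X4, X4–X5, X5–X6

Yes; width 3.

Checking the three conditions: (i) the bags cover all of {1, 2, 3, 4, 5, 6, 7, 8, 9}; (ii) for each edge, some bag contains both endpoints; (iii) the bags containing any fixed vertex form a subtree. All hold, so the decomposition is valid with width 4 − 1 = 3.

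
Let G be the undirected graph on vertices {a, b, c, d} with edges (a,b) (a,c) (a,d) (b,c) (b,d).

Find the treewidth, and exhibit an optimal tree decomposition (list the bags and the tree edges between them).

Treewidth 2.
Bags: B1 = {a, b, c}  B2 = {a, b, d}
Tree: B1–B2

Every bag has size at most 3, so the width is 3 − 1 = 2 and tw(G) ≤ 2. Conversely, {a, b, d} is a clique of size 3, and the vertices of any clique must share a bag in every tree decomposition; so some bag has ≥ 3 vertices and tw(G) ≥ 2. Combining the bounds, tw(G) = 2.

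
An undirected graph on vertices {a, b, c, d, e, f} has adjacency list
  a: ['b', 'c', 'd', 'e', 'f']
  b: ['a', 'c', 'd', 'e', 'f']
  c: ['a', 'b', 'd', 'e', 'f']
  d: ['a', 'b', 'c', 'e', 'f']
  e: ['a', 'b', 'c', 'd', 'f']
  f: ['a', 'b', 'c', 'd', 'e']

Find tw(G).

5

A width-5 tree decomposition is:
Bags: B1 = {a, b, c, d, e, f}
Tree: (single bag)
A single bag containing all 6 vertices is trivially a valid decomposition of width 5. Conversely, {a, b, c, d, e, f} is a clique of size 6, and the vertices of any clique must share a bag in every tree decomposition; so some bag has ≥ 6 vertices and tw(G) ≥ 5. Therefore the treewidth is 5.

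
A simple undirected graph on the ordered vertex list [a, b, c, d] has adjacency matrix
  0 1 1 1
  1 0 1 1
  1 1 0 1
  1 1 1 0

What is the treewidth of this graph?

A width-3 tree decomposition is:
Bags: B1 = {a, b, c, d}
Tree: (single bag)
With just one bag of size 4, the width is 4 − 1 = 3, so tw(G) ≤ 3. For the lower bound, the 4 vertices {a, b, c, d} are pairwise adjacent, and any tree decomposition puts a clique entirely inside one bag — forcing width ≥ 3. Hence tw(G) = 3 exactly.

3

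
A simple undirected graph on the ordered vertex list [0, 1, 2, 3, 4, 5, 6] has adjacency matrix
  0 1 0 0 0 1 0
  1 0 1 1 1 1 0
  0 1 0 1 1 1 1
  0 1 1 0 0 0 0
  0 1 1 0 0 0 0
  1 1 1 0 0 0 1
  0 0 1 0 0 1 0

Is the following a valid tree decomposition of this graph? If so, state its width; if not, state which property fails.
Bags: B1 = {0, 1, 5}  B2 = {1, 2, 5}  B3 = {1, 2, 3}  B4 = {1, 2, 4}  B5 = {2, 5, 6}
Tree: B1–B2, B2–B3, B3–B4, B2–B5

Yes; width 2.

Vertex coverage: the bags together contain {0, 1, 2, 3, 4, 5, 6}, the full vertex set. Edge coverage: each edge of G has both endpoints in at least one bag. Running intersection: for every vertex, the bags containing it form a connected subtree. All three properties hold, so this is a valid tree decomposition of width max|bag| − 1 = 2, and hence tw(G) ≤ 2.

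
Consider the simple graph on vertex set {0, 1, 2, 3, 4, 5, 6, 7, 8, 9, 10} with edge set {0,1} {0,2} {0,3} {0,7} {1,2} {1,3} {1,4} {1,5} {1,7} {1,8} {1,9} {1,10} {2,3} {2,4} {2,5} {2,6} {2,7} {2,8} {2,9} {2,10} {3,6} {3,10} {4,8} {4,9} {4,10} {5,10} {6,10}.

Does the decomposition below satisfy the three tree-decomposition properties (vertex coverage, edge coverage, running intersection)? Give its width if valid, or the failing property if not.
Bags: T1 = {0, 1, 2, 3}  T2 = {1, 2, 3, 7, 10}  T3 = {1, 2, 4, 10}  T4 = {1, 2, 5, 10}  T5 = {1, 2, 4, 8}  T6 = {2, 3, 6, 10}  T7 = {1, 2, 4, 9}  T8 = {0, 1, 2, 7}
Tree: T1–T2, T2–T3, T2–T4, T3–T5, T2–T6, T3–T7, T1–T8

No — bags containing vertex 7 are not connected in the tree.

A tree decomposition must satisfy three properties: every vertex lies in some bag; for every edge, both endpoints lie together in some bag; and for every vertex, the bags containing it form a connected subtree. Here bags containing vertex 7 are not connected in the tree, so the decomposition is invalid.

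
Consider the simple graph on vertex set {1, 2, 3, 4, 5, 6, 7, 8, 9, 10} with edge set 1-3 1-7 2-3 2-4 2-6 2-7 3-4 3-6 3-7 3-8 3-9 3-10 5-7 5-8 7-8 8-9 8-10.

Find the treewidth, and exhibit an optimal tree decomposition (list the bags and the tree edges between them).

Treewidth 2.
Bags: B1 = {3, 8, 10}  B2 = {3, 7, 8}  B3 = {3, 8, 9}  B4 = {5, 7, 8}  B5 = {2, 3, 7}  B6 = {2, 3, 6}  B7 = {1, 3, 7}  B8 = {2, 3, 4}
Tree: B1–B2, B1–B3, B2–B4, B2–B5, B5–B6, B5–B7, B6–B8

Every bag has size at most 3, so the width is 3 − 1 = 2 and tw(G) ≤ 2. Conversely, {1, 3, 7} is a clique of size 3, and the vertices of any clique must share a bag in every tree decomposition; so some bag has ≥ 3 vertices and tw(G) ≥ 2. Combining the bounds, tw(G) = 2.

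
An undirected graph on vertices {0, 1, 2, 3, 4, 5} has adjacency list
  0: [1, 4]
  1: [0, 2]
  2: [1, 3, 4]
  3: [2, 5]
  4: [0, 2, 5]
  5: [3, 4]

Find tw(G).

2

A width-2 tree decomposition is:
Bags: B1 = {2, 3, 5}  B2 = {2, 4, 5}  B3 = {1, 2, 4}  B4 = {0, 1, 4}
Tree: B1–B2, B2–B3, B3–B4
Each bag holds 3 vertices, so the decomposition has width 2, which upper-bounds the treewidth. Since 3–5–4–2–3 is a cycle in G, G is not acyclic. Forests are exactly the graphs of treewidth ≤ 1, so tw(G) ≥ 2. The upper and lower bounds meet at 2, so that is the treewidth.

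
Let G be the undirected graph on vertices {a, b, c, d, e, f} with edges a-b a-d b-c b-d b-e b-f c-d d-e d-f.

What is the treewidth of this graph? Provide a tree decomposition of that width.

Treewidth 2.
One optimal decomposition is:
Bags: B1 = {b, c, d}  B2 = {b, d, e}  B3 = {a, b, d}  B4 = {b, d, f}
Tree: B1–B2, B1–B3, B1–B4

Each bag holds 3 vertices, so the decomposition has width 2, which upper-bounds the treewidth. For the lower bound, the 3 vertices {b, d, e} are pairwise adjacent, and any tree decomposition puts a clique entirely inside one bag — forcing width ≥ 2. The upper and lower bounds meet at 2, so that is the treewidth.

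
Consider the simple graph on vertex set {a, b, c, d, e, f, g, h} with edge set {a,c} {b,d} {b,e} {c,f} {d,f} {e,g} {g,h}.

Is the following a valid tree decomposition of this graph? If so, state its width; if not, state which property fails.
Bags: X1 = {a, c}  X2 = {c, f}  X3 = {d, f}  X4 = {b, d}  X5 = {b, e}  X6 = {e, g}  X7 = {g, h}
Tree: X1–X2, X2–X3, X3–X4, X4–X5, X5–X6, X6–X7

Yes; width 1.

Checking the three conditions: (i) the bags cover all of {a, b, c, d, e, f, g, h}; (ii) for each edge, some bag contains both endpoints; (iii) the bags containing any fixed vertex form a subtree. All hold, so the decomposition is valid with width 2 − 1 = 1.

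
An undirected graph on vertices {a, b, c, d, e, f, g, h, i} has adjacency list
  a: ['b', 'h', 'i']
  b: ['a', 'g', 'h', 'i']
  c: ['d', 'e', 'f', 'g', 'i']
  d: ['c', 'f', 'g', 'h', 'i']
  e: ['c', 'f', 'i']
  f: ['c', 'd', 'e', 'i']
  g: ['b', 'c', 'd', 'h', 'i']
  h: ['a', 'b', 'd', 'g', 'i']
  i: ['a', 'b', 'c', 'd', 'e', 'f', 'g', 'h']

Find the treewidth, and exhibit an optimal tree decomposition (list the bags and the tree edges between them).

The largest bag has 4 vertices, giving width 3; this decomposition certifies tw(G) ≤ 3. For the lower bound, the 4 vertices {d, g, h, i} are pairwise adjacent, and any tree decomposition puts a clique entirely inside one bag — forcing width ≥ 3. Combining the bounds, tw(G) = 3.

Treewidth 3.
One optimal decomposition is:
Bags: B1 = {c, d, f, i}  B2 = {c, d, g, i}  B3 = {d, g, h, i}  B4 = {b, g, h, i}  B5 = {c, e, f, i}  B6 = {a, b, h, i}
Tree: B1–B2, B2–B3, B3–B4, B1–B5, B4–B6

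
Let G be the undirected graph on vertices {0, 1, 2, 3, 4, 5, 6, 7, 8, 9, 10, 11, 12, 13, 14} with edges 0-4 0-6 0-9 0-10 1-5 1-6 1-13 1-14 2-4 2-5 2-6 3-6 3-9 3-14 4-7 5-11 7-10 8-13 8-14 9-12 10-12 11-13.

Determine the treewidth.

A width-3 tree decomposition is:
Bags: B1 = {7, 9, 10, 12}  B2 = {0, 7, 9, 10}  B3 = {0, 4, 7, 9}  B4 = {0, 3, 4, 9}  B5 = {0, 3, 4, 6}  B6 = {2, 3, 4, 6}  B7 = {2, 3, 6, 14}  B8 = {1, 2, 6, 14}  B9 = {1, 2, 5, 14}  B10 = {1, 5, 8, 14}  B11 = {1, 5, 8, 13}  B12 = {5, 8, 11, 13}
Tree: B1–B2, B2–B3, B3–B4, B4–B5, B5–B6, B6–B7, B7–B8, B8–B9, B9–B10, B10–B11, B11–B12
Each bag holds 4 vertices, so the decomposition has width 3, which upper-bounds the treewidth. For the lower bound: the 4 vertex sets {7,10,12}, {9}, {0}, {2,3,4,6} are disjoint, each induces a connected subgraph, and every pair is joined by at least one edge of G. Contracting each set to a single vertex therefore yields K_{4} as a minor, and since treewidth is minor-monotone, tw(G) ≥ tw(K_{4}) = 3. Combining the bounds, tw(G) = 3.

3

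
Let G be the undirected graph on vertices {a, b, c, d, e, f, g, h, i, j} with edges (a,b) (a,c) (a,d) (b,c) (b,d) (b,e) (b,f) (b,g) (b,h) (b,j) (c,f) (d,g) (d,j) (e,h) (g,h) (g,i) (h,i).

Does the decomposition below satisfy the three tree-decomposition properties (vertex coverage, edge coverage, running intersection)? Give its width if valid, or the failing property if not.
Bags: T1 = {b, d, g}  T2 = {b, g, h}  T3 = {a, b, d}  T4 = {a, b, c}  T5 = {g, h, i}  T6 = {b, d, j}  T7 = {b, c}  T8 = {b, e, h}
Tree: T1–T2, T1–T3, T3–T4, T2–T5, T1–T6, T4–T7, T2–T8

No — vertex f appears in no bag.

A tree decomposition must satisfy three properties: every vertex lies in some bag; for every edge, both endpoints lie together in some bag; and for every vertex, the bags containing it form a connected subtree. Here vertex f appears in no bag, so the decomposition is invalid.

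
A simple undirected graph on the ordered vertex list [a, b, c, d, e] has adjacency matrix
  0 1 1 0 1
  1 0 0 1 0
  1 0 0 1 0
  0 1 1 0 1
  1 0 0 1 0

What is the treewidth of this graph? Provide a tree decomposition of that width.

Treewidth 2.
One such decomposition:
Bags: B1 = {a, c, d}  B2 = {a, d, e}  B3 = {a, b, d}
Tree: B1–B2, B2–B3

Every bag has size at most 3, so the width is 3 − 1 = 2 and tw(G) ≤ 2. Since a–c–d–e–a is a cycle in G, G is not acyclic. Forests are exactly the graphs of treewidth ≤ 1, so tw(G) ≥ 2. The upper and lower bounds meet at 2, so that is the treewidth.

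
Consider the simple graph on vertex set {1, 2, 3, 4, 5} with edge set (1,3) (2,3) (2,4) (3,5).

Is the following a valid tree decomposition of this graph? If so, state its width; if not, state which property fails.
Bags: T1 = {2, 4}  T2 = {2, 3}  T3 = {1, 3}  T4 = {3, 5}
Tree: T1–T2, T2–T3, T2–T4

Checking the three conditions: (i) the bags cover all of {1, 2, 3, 4, 5}; (ii) for each edge, some bag contains both endpoints; (iii) the bags containing any fixed vertex form a subtree. All hold, so the decomposition is valid with width 2 − 1 = 1.

Yes; width 1.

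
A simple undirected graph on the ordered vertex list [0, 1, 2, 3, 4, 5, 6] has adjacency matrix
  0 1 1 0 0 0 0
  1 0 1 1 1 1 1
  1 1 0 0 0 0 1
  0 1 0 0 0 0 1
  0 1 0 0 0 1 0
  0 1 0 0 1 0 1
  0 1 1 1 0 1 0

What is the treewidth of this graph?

2

A width-2 tree decomposition is:
Bags: B1 = {1, 5, 6}  B2 = {1, 2, 6}  B3 = {1, 4, 5}  B4 = {0, 1, 2}  B5 = {1, 3, 6}
Tree: B1–B2, B1–B3, B2–B4, B1–B5
Each bag holds 3 vertices, so the decomposition has width 2, which upper-bounds the treewidth. For the lower bound, the 3 vertices {0, 1, 2} are pairwise adjacent, and any tree decomposition puts a clique entirely inside one bag — forcing width ≥ 2. Hence tw(G) = 2 exactly.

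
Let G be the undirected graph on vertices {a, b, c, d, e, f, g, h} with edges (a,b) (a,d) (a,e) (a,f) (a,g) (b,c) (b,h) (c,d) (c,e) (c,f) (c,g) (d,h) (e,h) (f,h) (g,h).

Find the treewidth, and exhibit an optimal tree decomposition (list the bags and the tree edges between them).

Every bag has size at most 4, so the width is 4 − 1 = 3 and tw(G) ≤ 3. For the lower bound: the 4 vertex sets {a,g}, {b,h}, {c}, {f} are disjoint, each induces a connected subgraph, and every pair is joined by at least one edge of G. Contracting each set to a single vertex therefore yields K_{4} as a minor, and since treewidth is minor-monotone, tw(G) ≥ tw(K_{4}) = 3. Combining the bounds, tw(G) = 3.

Treewidth 3.
One such decomposition:
Bags: B1 = {a, c, g, h}  B2 = {a, b, c, h}  B3 = {a, c, f, h}  B4 = {a, c, e, h}  B5 = {a, c, d, h}
Tree: B1–B2, B2–B3, B3–B4, B4–B5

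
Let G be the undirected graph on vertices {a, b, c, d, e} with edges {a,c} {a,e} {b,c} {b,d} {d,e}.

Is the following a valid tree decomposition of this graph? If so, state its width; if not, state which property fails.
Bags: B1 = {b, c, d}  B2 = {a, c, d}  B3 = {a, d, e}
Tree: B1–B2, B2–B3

Every vertex of G appears in some bag (union = {a, b, c, d, e}); every edge is covered by a bag; and for each vertex v the set of bags containing v is connected in the bag tree. The decomposition is therefore valid. The largest bag has 3 vertices, so the width is 2.

Yes; width 2.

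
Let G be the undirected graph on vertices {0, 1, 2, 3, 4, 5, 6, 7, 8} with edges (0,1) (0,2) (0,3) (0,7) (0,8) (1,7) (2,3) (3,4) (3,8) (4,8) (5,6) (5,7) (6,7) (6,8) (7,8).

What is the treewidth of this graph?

2

A width-2 tree decomposition is:
Bags: B1 = {0, 7, 8}  B2 = {0, 1, 7}  B3 = {0, 3, 8}  B4 = {6, 7, 8}  B5 = {3, 4, 8}  B6 = {5, 6, 7}  B7 = {0, 2, 3}
Tree: B1–B2, B1–B3, B1–B4, B3–B5, B4–B6, B3–B7
Every bag has size at most 3, so the width is 3 − 1 = 2 and tw(G) ≤ 2. Conversely, {0, 1, 7} is a clique of size 3, and the vertices of any clique must share a bag in every tree decomposition; so some bag has ≥ 3 vertices and tw(G) ≥ 2. Combining the bounds, tw(G) = 2.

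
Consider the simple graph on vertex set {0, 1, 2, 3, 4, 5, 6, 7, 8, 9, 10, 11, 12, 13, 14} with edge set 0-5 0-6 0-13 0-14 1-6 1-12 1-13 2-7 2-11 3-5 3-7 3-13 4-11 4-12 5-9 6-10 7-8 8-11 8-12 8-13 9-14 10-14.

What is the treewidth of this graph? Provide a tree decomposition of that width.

The largest bag has 4 vertices, giving width 3; this decomposition certifies tw(G) ≤ 3. For the lower bound: the 4 vertex sets {2,4,11}, {7}, {8}, {1,3,12,13} are disjoint, each induces a connected subgraph, and every pair is joined by at least one edge of G. Contracting each set to a single vertex therefore yields K_{4} as a minor, and since treewidth is minor-monotone, tw(G) ≥ tw(K_{4}) = 3. Therefore the treewidth is 3.

Treewidth 3.
Bags: B1 = {2, 4, 7, 11}  B2 = {4, 7, 8, 11}  B3 = {4, 7, 8, 12}  B4 = {3, 7, 8, 12}  B5 = {3, 8, 12, 13}  B6 = {1, 3, 12, 13}  B7 = {1, 3, 5, 13}  B8 = {0, 1, 5, 13}  B9 = {0, 1, 5, 6}  B10 = {0, 5, 6, 9}  B11 = {0, 6, 9, 14}  B12 = {6, 9, 10, 14}
Tree: B1–B2, B2–B3, B3–B4, B4–B5, B5–B6, B6–B7, B7–B8, B8–B9, B9–B10, B10–B11, B11–B12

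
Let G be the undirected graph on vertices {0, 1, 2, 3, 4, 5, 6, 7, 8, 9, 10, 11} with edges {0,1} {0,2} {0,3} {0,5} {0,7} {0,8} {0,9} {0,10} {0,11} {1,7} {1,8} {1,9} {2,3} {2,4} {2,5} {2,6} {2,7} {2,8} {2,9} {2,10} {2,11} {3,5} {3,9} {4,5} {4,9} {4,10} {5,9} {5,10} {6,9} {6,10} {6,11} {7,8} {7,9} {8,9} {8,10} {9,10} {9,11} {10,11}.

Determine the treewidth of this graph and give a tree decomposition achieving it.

Every bag has size at most 5, so the width is 5 − 1 = 4 and tw(G) ≤ 4. On the other hand G contains the 5-clique {0, 1, 7, 8, 9}. A clique must lie in a single bag of any decomposition, so no decomposition can have width below 4. Therefore the treewidth is 4.

Treewidth 4.
One optimal decomposition is:
Bags: B1 = {0, 2, 9, 10, 11}  B2 = {0, 2, 8, 9, 10}  B3 = {2, 6, 9, 10, 11}  B4 = {0, 2, 5, 9, 10}  B5 = {0, 2, 7, 8, 9}  B6 = {0, 1, 7, 8, 9}  B7 = {2, 4, 5, 9, 10}  B8 = {0, 2, 3, 5, 9}
Tree: B1–B2, B1–B3, B2–B4, B2–B5, B5–B6, B4–B7, B4–B8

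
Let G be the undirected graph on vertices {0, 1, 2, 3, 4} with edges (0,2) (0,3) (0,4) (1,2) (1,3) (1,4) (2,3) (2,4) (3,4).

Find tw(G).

A width-3 tree decomposition is:
Bags: B1 = {0, 2, 3, 4}  B2 = {1, 2, 3, 4}
Tree: B1–B2
Every bag has size at most 4, so the width is 4 − 1 = 3 and tw(G) ≤ 3. On the other hand G contains the 4-clique {0, 2, 3, 4}. A clique must lie in a single bag of any decomposition, so no decomposition can have width below 3. The upper and lower bounds meet at 3, so that is the treewidth.

3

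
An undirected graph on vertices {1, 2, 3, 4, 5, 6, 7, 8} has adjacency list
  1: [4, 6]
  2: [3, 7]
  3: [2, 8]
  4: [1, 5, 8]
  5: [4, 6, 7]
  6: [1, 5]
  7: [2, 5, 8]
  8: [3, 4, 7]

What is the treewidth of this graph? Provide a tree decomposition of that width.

Treewidth 2.
Bags: B1 = {2, 3, 8}  B2 = {2, 7, 8}  B3 = {4, 7, 8}  B4 = {4, 5, 7}  B5 = {1, 4, 5}  B6 = {1, 5, 6}
Tree: B1–B2, B2–B3, B3–B4, B4–B5, B5–B6

Each bag holds 3 vertices, so the decomposition has width 2, which upper-bounds the treewidth. Since 3–2–7–8–3 is a cycle in G, G is not acyclic. Forests are exactly the graphs of treewidth ≤ 1, so tw(G) ≥ 2. The upper and lower bounds meet at 2, so that is the treewidth.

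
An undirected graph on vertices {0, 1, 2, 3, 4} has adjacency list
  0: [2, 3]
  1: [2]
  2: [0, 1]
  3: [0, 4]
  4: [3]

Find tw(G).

1

A width-1 tree decomposition is:
Bags: B1 = {1, 2}  B2 = {0, 2}  B3 = {0, 3}  B4 = {3, 4}
Tree: B1–B2, B2–B3, B3–B4
The largest bag has 2 vertices, giving width 1; this decomposition certifies tw(G) ≤ 1. Any graph with an edge has treewidth ≥ 1, and G has the edge 1–2. The upper and lower bounds meet at 1, so that is the treewidth.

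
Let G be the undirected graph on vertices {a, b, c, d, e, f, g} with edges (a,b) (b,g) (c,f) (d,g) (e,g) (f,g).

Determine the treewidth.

A width-1 tree decomposition is:
Bags: B1 = {b, g}  B2 = {e, g}  B3 = {d, g}  B4 = {a, b}  B5 = {f, g}  B6 = {c, f}
Tree: B1–B2, B2–B3, B1–B4, B1–B5, B5–B6
Each bag holds 2 vertices, so the decomposition has width 1, which upper-bounds the treewidth. Any graph with an edge has treewidth ≥ 1, and G has the edge g–b. Combining the bounds, tw(G) = 1.

1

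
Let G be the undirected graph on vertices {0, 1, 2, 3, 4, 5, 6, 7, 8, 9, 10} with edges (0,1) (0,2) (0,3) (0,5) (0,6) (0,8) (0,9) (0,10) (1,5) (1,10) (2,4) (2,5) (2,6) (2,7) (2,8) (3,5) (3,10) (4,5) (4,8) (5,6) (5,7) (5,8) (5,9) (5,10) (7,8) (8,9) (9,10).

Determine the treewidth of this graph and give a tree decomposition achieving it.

The largest bag has 4 vertices, giving width 3; this decomposition certifies tw(G) ≤ 3. Conversely, {0, 5, 8, 9} is a clique of size 4, and the vertices of any clique must share a bag in every tree decomposition; so some bag has ≥ 4 vertices and tw(G) ≥ 3. The upper and lower bounds meet at 3, so that is the treewidth.

Treewidth 3.
Bags: B1 = {0, 5, 9, 10}  B2 = {0, 5, 8, 9}  B3 = {0, 1, 5, 10}  B4 = {0, 2, 5, 8}  B5 = {0, 3, 5, 10}  B6 = {0, 2, 5, 6}  B7 = {2, 4, 5, 8}  B8 = {2, 5, 7, 8}
Tree: B1–B2, B1–B3, B2–B4, B3–B5, B4–B6, B4–B7, B4–B8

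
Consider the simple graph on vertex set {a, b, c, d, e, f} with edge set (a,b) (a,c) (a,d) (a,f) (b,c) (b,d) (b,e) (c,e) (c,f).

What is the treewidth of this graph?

A width-2 tree decomposition is:
Bags: B1 = {a, b, c}  B2 = {a, b, d}  B3 = {a, c, f}  B4 = {b, c, e}
Tree: B1–B2, B1–B3, B1–B4
Every bag has size at most 3, so the width is 3 − 1 = 2 and tw(G) ≤ 2. On the other hand G contains the 3-clique {a, b, d}. A clique must lie in a single bag of any decomposition, so no decomposition can have width below 2. Therefore the treewidth is 2.

2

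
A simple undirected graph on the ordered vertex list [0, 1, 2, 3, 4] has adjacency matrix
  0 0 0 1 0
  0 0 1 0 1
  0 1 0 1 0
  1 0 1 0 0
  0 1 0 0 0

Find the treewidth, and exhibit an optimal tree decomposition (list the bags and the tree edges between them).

Treewidth 1.
Bags: B1 = {1, 4}  B2 = {1, 2}  B3 = {2, 3}  B4 = {0, 3}
Tree: B1–B2, B2–B3, B3–B4

The largest bag has 2 vertices, giving width 1; this decomposition certifies tw(G) ≤ 1. Any graph with an edge has treewidth ≥ 1, and G has the edge 4–1. Therefore the treewidth is 1.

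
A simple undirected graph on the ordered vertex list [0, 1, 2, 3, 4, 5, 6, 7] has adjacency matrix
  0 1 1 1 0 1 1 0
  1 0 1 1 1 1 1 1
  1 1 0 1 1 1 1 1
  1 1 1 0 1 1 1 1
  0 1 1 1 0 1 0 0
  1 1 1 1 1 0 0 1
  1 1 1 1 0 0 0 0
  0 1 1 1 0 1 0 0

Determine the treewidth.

4

A width-4 tree decomposition is:
Bags: B1 = {0, 1, 2, 3, 5}  B2 = {0, 1, 2, 3, 6}  B3 = {1, 2, 3, 5, 7}  B4 = {1, 2, 3, 4, 5}
Tree: B1–B2, B1–B3, B3–B4
Each bag holds 5 vertices, so the decomposition has width 4, which upper-bounds the treewidth. Conversely, {0, 1, 2, 3, 5} is a clique of size 5, and the vertices of any clique must share a bag in every tree decomposition; so some bag has ≥ 5 vertices and tw(G) ≥ 4. Therefore the treewidth is 4.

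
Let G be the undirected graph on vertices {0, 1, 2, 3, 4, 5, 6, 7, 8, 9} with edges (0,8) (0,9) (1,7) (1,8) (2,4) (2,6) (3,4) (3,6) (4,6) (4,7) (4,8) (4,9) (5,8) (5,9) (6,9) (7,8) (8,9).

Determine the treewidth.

2

A width-2 tree decomposition is:
Bags: B1 = {4, 8, 9}  B2 = {0, 8, 9}  B3 = {4, 6, 9}  B4 = {3, 4, 6}  B5 = {4, 7, 8}  B6 = {2, 4, 6}  B7 = {5, 8, 9}  B8 = {1, 7, 8}
Tree: B1–B2, B1–B3, B3–B4, B1–B5, B3–B6, B2–B7, B5–B8
The largest bag has 3 vertices, giving width 2; this decomposition certifies tw(G) ≤ 2. Conversely, {0, 8, 9} is a clique of size 3, and the vertices of any clique must share a bag in every tree decomposition; so some bag has ≥ 3 vertices and tw(G) ≥ 2. Combining the bounds, tw(G) = 2.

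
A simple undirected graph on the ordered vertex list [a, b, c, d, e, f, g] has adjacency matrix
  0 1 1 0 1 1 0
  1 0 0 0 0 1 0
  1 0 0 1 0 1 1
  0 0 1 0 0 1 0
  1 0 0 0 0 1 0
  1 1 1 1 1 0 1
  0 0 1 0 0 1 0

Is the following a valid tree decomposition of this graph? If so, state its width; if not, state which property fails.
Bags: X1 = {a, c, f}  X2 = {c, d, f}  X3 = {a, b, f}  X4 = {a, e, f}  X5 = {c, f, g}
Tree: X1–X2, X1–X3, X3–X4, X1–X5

Yes; width 2.

Vertex coverage: the bags together contain {a, b, c, d, e, f, g}, the full vertex set. Edge coverage: each edge of G has both endpoints in at least one bag. Running intersection: for every vertex, the bags containing it form a connected subtree. All three properties hold, so this is a valid tree decomposition of width max|bag| − 1 = 2, and hence tw(G) ≤ 2.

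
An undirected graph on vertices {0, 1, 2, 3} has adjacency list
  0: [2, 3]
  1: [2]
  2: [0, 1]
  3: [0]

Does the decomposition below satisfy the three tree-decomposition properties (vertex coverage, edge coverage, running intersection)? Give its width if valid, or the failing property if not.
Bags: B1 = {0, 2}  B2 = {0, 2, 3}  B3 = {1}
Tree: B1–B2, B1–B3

A tree decomposition must satisfy three properties: every vertex lies in some bag; for every edge, both endpoints lie together in some bag; and for every vertex, the bags containing it form a connected subtree. Here edge (2,1) lies in no bag, so the decomposition is invalid.

No — edge (2,1) lies in no bag.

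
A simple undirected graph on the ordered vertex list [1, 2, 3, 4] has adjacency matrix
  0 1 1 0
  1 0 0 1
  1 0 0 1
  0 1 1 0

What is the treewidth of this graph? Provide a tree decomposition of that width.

Every bag has size at most 3, so the width is 3 − 1 = 2 and tw(G) ≤ 2. Since 3–4–2–1–3 is a cycle in G, G is not acyclic. Forests are exactly the graphs of treewidth ≤ 1, so tw(G) ≥ 2. Hence tw(G) = 2 exactly.

Treewidth 2.
One optimal decomposition is:
Bags: B1 = {2, 3, 4}  B2 = {1, 2, 3}
Tree: B1–B2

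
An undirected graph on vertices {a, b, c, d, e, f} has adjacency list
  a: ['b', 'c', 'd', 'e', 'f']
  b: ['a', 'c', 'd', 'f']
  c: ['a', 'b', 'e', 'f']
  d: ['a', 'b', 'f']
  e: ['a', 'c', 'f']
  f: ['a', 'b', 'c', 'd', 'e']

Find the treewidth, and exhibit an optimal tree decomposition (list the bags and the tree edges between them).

Every bag has size at most 4, so the width is 4 − 1 = 3 and tw(G) ≤ 3. For the lower bound, the 4 vertices {a, b, d, f} are pairwise adjacent, and any tree decomposition puts a clique entirely inside one bag — forcing width ≥ 3. The upper and lower bounds meet at 3, so that is the treewidth.

Treewidth 3.
One such decomposition:
Bags: B1 = {a, b, c, f}  B2 = {a, b, d, f}  B3 = {a, c, e, f}
Tree: B1–B2, B1–B3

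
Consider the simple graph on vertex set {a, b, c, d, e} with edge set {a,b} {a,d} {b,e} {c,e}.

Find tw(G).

1

A width-1 tree decomposition is:
Bags: B1 = {a, d}  B2 = {a, b}  B3 = {b, e}  B4 = {c, e}
Tree: B1–B2, B2–B3, B3–B4
Each bag holds 2 vertices, so the decomposition has width 1, which upper-bounds the treewidth. Any graph with an edge has treewidth ≥ 1, and G has the edge d–a. Hence tw(G) = 1 exactly.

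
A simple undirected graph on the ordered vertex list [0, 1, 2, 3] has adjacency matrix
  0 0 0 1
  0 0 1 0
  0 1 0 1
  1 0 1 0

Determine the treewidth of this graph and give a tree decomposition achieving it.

Treewidth 1.
One such decomposition:
Bags: B1 = {2, 3}  B2 = {0, 3}  B3 = {1, 2}
Tree: B1–B2, B1–B3

The largest bag has 2 vertices, giving width 1; this decomposition certifies tw(G) ≤ 1. Since G has at least one edge (e.g. 2–3), it is not an edgeless graph, so tw(G) ≥ 1. Therefore the treewidth is 1.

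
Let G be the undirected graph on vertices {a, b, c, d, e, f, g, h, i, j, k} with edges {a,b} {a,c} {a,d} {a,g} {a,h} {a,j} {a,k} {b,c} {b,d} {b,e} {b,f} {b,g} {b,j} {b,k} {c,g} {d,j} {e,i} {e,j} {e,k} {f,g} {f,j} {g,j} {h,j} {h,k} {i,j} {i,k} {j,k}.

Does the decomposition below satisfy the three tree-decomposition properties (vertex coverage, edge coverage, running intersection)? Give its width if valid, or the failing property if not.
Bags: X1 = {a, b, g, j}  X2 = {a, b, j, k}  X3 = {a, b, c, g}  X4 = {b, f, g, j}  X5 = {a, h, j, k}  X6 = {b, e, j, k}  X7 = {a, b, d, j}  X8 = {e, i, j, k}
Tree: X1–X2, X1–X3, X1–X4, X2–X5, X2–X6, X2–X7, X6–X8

Vertex coverage: the bags together contain {a, b, c, d, e, f, g, h, i, j, k}, the full vertex set. Edge coverage: each edge of G has both endpoints in at least one bag. Running intersection: for every vertex, the bags containing it form a connected subtree. All three properties hold, so this is a valid tree decomposition of width max|bag| − 1 = 3, and hence tw(G) ≤ 3.

Yes; width 3.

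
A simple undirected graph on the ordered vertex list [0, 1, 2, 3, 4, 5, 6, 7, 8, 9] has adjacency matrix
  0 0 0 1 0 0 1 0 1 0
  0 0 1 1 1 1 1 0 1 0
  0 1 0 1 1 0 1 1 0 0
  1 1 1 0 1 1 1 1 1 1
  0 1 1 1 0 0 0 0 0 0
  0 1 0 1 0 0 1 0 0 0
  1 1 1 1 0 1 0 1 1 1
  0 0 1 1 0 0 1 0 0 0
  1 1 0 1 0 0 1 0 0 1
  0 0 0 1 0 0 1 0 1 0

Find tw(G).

3

A width-3 tree decomposition is:
Bags: B1 = {1, 3, 5, 6}  B2 = {1, 2, 3, 6}  B3 = {1, 3, 6, 8}  B4 = {0, 3, 6, 8}  B5 = {2, 3, 6, 7}  B6 = {3, 6, 8, 9}  B7 = {1, 2, 3, 4}
Tree: B1–B2, B1–B3, B3–B4, B2–B5, B4–B6, B2–B7
Every bag has size at most 4, so the width is 4 − 1 = 3 and tw(G) ≤ 3. Conversely, {1, 2, 3, 4} is a clique of size 4, and the vertices of any clique must share a bag in every tree decomposition; so some bag has ≥ 4 vertices and tw(G) ≥ 3. Combining the bounds, tw(G) = 3.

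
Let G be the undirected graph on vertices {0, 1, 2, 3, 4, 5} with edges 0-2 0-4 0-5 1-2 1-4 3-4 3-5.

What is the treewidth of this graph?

2

A width-2 tree decomposition is:
Bags: B1 = {0, 1, 2}  B2 = {0, 1, 4}  B3 = {0, 4, 5}  B4 = {3, 4, 5}
Tree: B1–B2, B2–B3, B3–B4
Every bag has size at most 3, so the width is 3 − 1 = 2 and tw(G) ≤ 2. For the lower bound, G contains the cycle 2–1–4–0–2, so G is not a forest; only forests have treewidth ≤ 1, hence tw(G) ≥ 2. Hence tw(G) = 2 exactly.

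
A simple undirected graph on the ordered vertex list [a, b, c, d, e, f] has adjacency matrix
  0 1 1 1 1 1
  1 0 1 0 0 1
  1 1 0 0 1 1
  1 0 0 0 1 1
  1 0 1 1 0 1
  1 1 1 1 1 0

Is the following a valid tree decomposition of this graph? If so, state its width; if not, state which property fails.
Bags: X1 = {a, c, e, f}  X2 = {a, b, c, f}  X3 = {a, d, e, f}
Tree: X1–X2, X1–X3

Checking the three conditions: (i) the bags cover all of {a, b, c, d, e, f}; (ii) for each edge, some bag contains both endpoints; (iii) the bags containing any fixed vertex form a subtree. All hold, so the decomposition is valid with width 4 − 1 = 3.

Yes; width 3.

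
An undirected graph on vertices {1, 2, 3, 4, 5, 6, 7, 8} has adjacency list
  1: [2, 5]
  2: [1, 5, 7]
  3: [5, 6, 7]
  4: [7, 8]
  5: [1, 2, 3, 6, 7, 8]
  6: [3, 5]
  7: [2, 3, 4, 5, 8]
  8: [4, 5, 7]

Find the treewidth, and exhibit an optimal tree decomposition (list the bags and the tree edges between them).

The largest bag has 3 vertices, giving width 2; this decomposition certifies tw(G) ≤ 2. Conversely, {4, 7, 8} is a clique of size 3, and the vertices of any clique must share a bag in every tree decomposition; so some bag has ≥ 3 vertices and tw(G) ≥ 2. Hence tw(G) = 2 exactly.

Treewidth 2.
Bags: B1 = {3, 5, 7}  B2 = {2, 5, 7}  B3 = {3, 5, 6}  B4 = {5, 7, 8}  B5 = {1, 2, 5}  B6 = {4, 7, 8}
Tree: B1–B2, B1–B3, B2–B4, B2–B5, B4–B6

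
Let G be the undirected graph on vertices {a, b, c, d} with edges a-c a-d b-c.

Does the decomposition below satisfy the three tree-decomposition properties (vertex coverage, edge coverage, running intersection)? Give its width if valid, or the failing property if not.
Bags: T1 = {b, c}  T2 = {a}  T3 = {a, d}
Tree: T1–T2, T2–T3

A tree decomposition must satisfy three properties: every vertex lies in some bag; for every edge, both endpoints lie together in some bag; and for every vertex, the bags containing it form a connected subtree. Here edge (c,a) lies in no bag, so the decomposition is invalid.

No — edge (c,a) lies in no bag.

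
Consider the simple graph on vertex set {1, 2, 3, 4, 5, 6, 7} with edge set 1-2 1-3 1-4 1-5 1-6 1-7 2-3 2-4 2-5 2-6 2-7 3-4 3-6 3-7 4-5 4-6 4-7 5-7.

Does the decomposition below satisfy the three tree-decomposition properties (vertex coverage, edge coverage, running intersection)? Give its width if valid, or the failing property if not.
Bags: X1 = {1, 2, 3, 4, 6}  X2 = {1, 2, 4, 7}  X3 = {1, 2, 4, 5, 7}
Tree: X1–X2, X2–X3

A tree decomposition must satisfy three properties: every vertex lies in some bag; for every edge, both endpoints lie together in some bag; and for every vertex, the bags containing it form a connected subtree. Here edge (3,7) lies in no bag, so the decomposition is invalid.

No — edge (3,7) lies in no bag.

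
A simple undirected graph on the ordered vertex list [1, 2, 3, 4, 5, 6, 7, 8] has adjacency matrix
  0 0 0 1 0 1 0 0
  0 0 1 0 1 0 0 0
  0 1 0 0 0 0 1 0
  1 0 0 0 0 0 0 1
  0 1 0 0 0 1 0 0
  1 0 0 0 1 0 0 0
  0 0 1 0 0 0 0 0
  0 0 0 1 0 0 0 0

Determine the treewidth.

A width-1 tree decomposition is:
Bags: B1 = {4, 8}  B2 = {1, 4}  B3 = {1, 6}  B4 = {5, 6}  B5 = {2, 5}  B6 = {2, 3}  B7 = {3, 7}
Tree: B1–B2, B2–B3, B3–B4, B4–B5, B5–B6, B6–B7
Every bag has size at most 2, so the width is 2 − 1 = 1 and tw(G) ≤ 1. Since G has at least one edge (e.g. 8–4), it is not an edgeless graph, so tw(G) ≥ 1. Combining the bounds, tw(G) = 1.

1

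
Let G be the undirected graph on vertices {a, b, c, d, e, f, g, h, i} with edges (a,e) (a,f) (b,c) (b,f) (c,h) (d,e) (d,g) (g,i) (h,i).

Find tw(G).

A width-2 tree decomposition is:
Bags: B1 = {b, c, h}  B2 = {b, f, h}  B3 = {a, f, h}  B4 = {a, e, h}  B5 = {d, e, h}  B6 = {d, g, h}  B7 = {g, h, i}
Tree: B1–B2, B2–B3, B3–B4, B4–B5, B5–B6, B6–B7
The largest bag has 3 vertices, giving width 2; this decomposition certifies tw(G) ≤ 2. The edges h–c–b–f–a–e–d–g–i–h form a cycle, so G is not a tree and its treewidth is at least 2. Therefore the treewidth is 2.

2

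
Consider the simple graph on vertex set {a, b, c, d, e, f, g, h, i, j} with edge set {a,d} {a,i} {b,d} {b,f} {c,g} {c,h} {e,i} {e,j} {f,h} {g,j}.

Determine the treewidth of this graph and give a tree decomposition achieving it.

Each bag holds 3 vertices, so the decomposition has width 2, which upper-bounds the treewidth. Since h–c–g–j–e–i–a–d–b–f–h is a cycle in G, G is not acyclic. Forests are exactly the graphs of treewidth ≤ 1, so tw(G) ≥ 2. The upper and lower bounds meet at 2, so that is the treewidth.

Treewidth 2.
One optimal decomposition is:
Bags: B1 = {c, g, h}  B2 = {g, h, j}  B3 = {e, h, j}  B4 = {e, h, i}  B5 = {a, h, i}  B6 = {a, d, h}  B7 = {b, d, h}  B8 = {b, f, h}
Tree: B1–B2, B2–B3, B3–B4, B4–B5, B5–B6, B6–B7, B7–B8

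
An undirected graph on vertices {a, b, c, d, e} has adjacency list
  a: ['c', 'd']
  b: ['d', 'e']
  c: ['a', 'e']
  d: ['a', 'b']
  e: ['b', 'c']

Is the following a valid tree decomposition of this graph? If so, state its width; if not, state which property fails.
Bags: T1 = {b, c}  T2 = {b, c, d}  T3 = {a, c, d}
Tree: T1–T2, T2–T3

No — vertex e appears in no bag.

A tree decomposition must satisfy three properties: every vertex lies in some bag; for every edge, both endpoints lie together in some bag; and for every vertex, the bags containing it form a connected subtree. Here vertex e appears in no bag, so the decomposition is invalid.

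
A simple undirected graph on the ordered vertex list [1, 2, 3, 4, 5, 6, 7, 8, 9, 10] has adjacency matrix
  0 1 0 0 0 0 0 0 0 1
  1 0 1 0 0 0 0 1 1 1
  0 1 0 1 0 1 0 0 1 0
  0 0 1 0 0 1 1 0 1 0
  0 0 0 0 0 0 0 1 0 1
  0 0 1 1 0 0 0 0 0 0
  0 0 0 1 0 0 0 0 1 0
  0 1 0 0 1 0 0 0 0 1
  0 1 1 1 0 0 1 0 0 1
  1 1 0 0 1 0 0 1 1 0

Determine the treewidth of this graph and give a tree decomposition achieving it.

Every bag has size at most 3, so the width is 3 − 1 = 2 and tw(G) ≤ 2. For the lower bound, the 3 vertices {2, 8, 10} are pairwise adjacent, and any tree decomposition puts a clique entirely inside one bag — forcing width ≥ 2. The upper and lower bounds meet at 2, so that is the treewidth.

Treewidth 2.
Bags: B1 = {2, 3, 9}  B2 = {2, 9, 10}  B3 = {3, 4, 9}  B4 = {4, 7, 9}  B5 = {2, 8, 10}  B6 = {5, 8, 10}  B7 = {3, 4, 6}  B8 = {1, 2, 10}
Tree: B1–B2, B1–B3, B3–B4, B2–B5, B5–B6, B3–B7, B5–B8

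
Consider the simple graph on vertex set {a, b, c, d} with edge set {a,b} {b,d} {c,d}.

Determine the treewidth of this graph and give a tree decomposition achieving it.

The largest bag has 2 vertices, giving width 1; this decomposition certifies tw(G) ≤ 1. G has an edge, so its treewidth is at least 1. The upper and lower bounds meet at 1, so that is the treewidth.

Treewidth 1.
One such decomposition:
Bags: B1 = {c, d}  B2 = {b, d}  B3 = {a, b}
Tree: B1–B2, B2–B3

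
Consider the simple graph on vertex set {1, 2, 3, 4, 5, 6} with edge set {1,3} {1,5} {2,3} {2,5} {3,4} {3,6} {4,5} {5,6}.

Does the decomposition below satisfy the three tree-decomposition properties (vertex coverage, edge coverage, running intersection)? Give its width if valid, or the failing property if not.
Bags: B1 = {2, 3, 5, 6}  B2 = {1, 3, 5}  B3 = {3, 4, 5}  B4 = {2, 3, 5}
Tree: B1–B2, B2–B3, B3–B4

A tree decomposition must satisfy three properties: every vertex lies in some bag; for every edge, both endpoints lie together in some bag; and for every vertex, the bags containing it form a connected subtree. Here bags containing vertex 2 are not connected in the tree, so the decomposition is invalid.

No — bags containing vertex 2 are not connected in the tree.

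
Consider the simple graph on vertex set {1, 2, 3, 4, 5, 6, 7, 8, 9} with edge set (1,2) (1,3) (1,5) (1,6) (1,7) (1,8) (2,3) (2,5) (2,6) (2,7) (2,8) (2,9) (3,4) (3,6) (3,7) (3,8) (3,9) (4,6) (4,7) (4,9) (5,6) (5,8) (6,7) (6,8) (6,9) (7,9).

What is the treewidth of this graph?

4

A width-4 tree decomposition is:
Bags: B1 = {1, 2, 3, 6, 8}  B2 = {1, 2, 3, 6, 7}  B3 = {1, 2, 5, 6, 8}  B4 = {2, 3, 6, 7, 9}  B5 = {3, 4, 6, 7, 9}
Tree: B1–B2, B1–B3, B2–B4, B4–B5
Every bag has size at most 5, so the width is 5 − 1 = 4 and tw(G) ≤ 4. For the lower bound, the 5 vertices {1, 2, 3, 6, 8} are pairwise adjacent, and any tree decomposition puts a clique entirely inside one bag — forcing width ≥ 4. The upper and lower bounds meet at 4, so that is the treewidth.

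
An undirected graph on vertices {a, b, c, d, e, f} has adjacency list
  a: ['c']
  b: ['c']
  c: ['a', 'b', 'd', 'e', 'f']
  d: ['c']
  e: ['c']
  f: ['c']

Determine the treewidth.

1

A width-1 tree decomposition is:
Bags: B1 = {c, e}  B2 = {b, c}  B3 = {c, d}  B4 = {a, c}  B5 = {c, f}
Tree: B1–B2, B2–B3, B1–B4, B1–B5
Every bag has size at most 2, so the width is 2 − 1 = 1 and tw(G) ≤ 1. G has an edge, so its treewidth is at least 1. Therefore the treewidth is 1.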